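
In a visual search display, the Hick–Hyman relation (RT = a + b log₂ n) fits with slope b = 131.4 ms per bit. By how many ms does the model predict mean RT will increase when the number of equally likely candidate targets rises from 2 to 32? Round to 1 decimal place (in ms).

Only the slope matters, since a is common to both: ΔRT = b·log₂(n₂/n₁).
log₂(32) − log₂(2) = log₂(32/2) = log₂(16) = 4.
ΔRT = 131.4 × 4.0000 = 525.600 ms.

525.6 ms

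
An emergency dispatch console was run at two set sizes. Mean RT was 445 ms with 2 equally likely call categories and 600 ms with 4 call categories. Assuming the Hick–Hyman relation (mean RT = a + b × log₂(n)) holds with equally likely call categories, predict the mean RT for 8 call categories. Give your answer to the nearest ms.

Fit slope and intercept:
  b = (600 − 445) / (log₂ 4 − log₂ 2) = 155 / (2 − 1) = 155 ms/bit
  a = 445 − 155 × 1 = 290 ms
Then RT(8) = 290 + 155 × log₂ 8 = 290 + 155 × 3 ≈ 755.000 ms.

755 ms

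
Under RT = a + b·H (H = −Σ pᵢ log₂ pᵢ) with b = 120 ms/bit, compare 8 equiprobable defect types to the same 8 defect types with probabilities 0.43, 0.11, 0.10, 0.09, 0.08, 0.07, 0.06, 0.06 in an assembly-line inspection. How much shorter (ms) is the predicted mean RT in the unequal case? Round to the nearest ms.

Equiprobable entropy H₀ = log₂ 8 = 3.0000 bits.
Skewed entropy H = −Σ pᵢ log₂ pᵢ = 2.5658 bits.
ΔRT = b·(H₀ − H) = 120 × 0.4342 = 52.10 ms.

52 ms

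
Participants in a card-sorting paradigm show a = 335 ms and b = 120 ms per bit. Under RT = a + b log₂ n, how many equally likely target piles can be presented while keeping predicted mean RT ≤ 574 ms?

3

Information budget: (574 − 335)/120 = 1.9917 bits, so n ≤ 2^1.9917 = 3.977 → at most 3.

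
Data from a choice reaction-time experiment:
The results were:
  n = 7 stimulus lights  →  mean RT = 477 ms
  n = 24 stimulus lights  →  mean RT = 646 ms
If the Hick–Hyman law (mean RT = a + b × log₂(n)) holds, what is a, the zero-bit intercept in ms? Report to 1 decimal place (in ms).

b = (RT₂ − RT₁)/(log₂ n₂ − log₂ n₁) = (646 − 477)/(4.5850 − 2.8074) = 95.072 ms/bit.
a = RT₁ − b·log₂ n₁ = 477 − 95.072 × 2.8074 = 210.100 ms.

210.1 ms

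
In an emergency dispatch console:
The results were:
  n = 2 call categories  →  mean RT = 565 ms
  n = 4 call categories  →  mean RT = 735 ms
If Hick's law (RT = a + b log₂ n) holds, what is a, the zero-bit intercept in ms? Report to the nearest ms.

395 ms

b = (RT₂ − RT₁)/(log₂ n₂ − log₂ n₁) = (735 − 565)/(2 − 1) = 170 ms/bit.
Intercept: a = 565 − 170·log₂(2) = 395.000 ms.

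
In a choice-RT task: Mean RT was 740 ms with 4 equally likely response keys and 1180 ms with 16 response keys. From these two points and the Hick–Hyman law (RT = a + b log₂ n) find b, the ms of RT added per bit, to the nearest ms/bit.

220 ms/bit

The slope on a log₂ axis is (1180 − 740) / (4 − 2) = 220 ms/bit.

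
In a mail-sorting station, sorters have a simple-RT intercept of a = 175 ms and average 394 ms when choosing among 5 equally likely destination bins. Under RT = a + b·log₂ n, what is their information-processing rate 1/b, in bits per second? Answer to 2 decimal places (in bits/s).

b = (394 − 175)/log₂ 5 = 219/2.3219 = 94.318 ms per bit = 0.09432 s/bit; the reciprocal is 10.602 bits/s.

10.60 bits/s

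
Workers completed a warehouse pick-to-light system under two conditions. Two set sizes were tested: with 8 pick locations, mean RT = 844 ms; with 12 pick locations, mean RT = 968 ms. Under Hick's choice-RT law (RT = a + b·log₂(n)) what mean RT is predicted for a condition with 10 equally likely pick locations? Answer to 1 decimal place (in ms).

912.2 ms

RT is linear in log₂ n, so two points fix the line:
  b = (968 − 844) / (log₂ 12 − log₂ 8) = 124 / (3.5850 − 3) = 211.979 ms/bit
  a = 844 − 211.979 × 3 = 208.062 ms
Then RT(10) = 208.062 + 211.979 × log₂ 10 = 208.062 + 211.979 × 3.3219 ≈ 912.242 ms.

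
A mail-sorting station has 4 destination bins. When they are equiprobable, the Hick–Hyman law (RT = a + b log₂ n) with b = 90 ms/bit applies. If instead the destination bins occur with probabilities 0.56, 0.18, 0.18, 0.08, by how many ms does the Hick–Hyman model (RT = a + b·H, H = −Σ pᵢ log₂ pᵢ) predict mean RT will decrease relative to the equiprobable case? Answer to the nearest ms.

Equiprobable entropy H₀ = log₂ 4 = 2.0000 bits.
Skewed entropy H = −Σ pᵢ log₂ pᵢ = 1.6506 bits.
ΔRT = b·(H₀ − H) = 90 × 0.3494 = 31.45 ms.

31 ms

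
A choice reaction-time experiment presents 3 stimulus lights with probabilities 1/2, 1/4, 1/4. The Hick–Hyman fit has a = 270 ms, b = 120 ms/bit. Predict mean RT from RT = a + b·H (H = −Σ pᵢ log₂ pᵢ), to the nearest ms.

Each term −pᵢ log₂ pᵢ: 0.5·1 + 0.25·2 + 0.25·2; summed, H = 1.500 bits.
Mean RT = a + bH = 270 + 120·1.500 = 450.00 ms.

450 ms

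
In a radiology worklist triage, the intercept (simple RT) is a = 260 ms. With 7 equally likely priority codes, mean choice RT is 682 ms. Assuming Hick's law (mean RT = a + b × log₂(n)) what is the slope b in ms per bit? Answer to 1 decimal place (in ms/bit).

b = (682 − 260) / log₂(7) = 422 / 2.8074 = 150.319 ms/bit.

150.3 ms/bit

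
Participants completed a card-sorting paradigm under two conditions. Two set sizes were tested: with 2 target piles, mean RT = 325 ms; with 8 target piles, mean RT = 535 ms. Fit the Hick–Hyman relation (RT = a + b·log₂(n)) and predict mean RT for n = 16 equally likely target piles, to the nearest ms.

640 ms

RT is linear in log₂ n, so two points fix the line:
  b = (535 − 325) / (log₂ 8 − log₂ 2) = 210 / (3 − 1) = 105 ms/bit
  a = 325 − 105 × 1 = 220 ms
Then RT(16) = 220 + 105 × log₂ 16 = 220 + 105 × 4 ≈ 640.000 ms.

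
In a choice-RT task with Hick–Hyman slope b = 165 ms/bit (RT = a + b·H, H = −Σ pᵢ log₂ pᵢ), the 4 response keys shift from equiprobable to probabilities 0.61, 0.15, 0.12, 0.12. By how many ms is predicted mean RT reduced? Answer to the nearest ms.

The RT saving is b·ΔH. Equiprobable H₀ = log₂(4) = 2.0000 bits; with the given probabilities H = 1.5797 bits.
b·(H₀ − H) = 165 × (2.0000 − 1.5797) = 69.35 ms.

69 ms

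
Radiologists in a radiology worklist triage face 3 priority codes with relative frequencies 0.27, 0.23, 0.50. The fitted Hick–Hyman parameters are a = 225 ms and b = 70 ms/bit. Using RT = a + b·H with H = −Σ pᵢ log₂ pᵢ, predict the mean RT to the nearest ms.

Entropy contributions −pᵢ log₂ pᵢ: 0.5100, 0.4877, 0.5000; sum H = 1.4977 bits.
RT = a + bH = 225 + 70·1.4977 = 329.84 ms.

330 ms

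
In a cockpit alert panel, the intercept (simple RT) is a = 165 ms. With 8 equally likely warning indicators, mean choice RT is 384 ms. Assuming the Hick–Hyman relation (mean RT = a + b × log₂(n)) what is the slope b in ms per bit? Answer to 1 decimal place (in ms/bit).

73.0 ms/bit

log₂(8) = 3 bits.
b = (RT − a)/log₂ n = (384 − 165) / 3 = 73.000 ms/bit.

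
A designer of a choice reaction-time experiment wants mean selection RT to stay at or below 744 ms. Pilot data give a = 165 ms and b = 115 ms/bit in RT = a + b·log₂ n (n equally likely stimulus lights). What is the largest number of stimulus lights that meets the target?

32

Information budget: (744 − 165)/115 = 5.0348 bits, so n ≤ 2^5.0348 = 32.781 → at most 32.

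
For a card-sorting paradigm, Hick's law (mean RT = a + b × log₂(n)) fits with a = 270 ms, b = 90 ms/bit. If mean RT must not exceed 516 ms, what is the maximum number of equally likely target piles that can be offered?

6

Set 270 + 90·log₂ n ≤ 516 → log₂ n ≤ (516 − 270)/90 = 2.7333.
So n ≤ 2^2.7333 = 6.650; the largest integer n is 6.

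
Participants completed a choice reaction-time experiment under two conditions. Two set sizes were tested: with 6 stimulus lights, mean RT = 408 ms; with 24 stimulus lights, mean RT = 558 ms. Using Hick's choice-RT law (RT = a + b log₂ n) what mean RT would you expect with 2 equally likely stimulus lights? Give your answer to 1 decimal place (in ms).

Solve the two-equation system in a and b:
  b = (558 − 408) / (log₂ 24 − log₂ 6) = 150 / (4.5850 − 2.5850) = 75.000 ms/bit
  a = 408 − 75.000 × 2.5850 = 214.128 ms
Then RT(2) = 214.128 + 75.000 × log₂ 2 = 214.128 + 75.000 × 1 ≈ 289.128 ms.

289.1 ms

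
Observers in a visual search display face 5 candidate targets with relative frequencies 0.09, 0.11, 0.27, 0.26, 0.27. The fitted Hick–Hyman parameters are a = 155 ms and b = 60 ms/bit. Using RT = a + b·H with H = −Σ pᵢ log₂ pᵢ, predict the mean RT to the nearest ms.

H = 0.09·log₂(1/0.09) + 0.11·log₂(1/0.11) + 0.27·log₂(1/0.27) + 0.26·log₂(1/0.26) + 0.27·log₂(1/0.27) = 2.1883 bits.
RT = 155 + 60 × 2.1883 = 286.30 ms.

286 ms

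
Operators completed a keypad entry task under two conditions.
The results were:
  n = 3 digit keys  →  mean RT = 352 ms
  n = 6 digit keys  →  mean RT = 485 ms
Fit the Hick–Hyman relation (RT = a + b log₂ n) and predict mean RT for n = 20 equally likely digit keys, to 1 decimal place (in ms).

Solve the two-equation system in a and b:
  b = (485 − 352) / (log₂ 6 − log₂ 3) = 133 / (2.5850 − 1.5850) = 133.000 ms/bit
  a = 352 − 133.000 × 1.5850 = 141.200 ms
Then RT(20) = 141.200 + 133.000 × log₂ 20 = 141.200 + 133.000 × 4.3219 ≈ 716.016 ms.

716.0 ms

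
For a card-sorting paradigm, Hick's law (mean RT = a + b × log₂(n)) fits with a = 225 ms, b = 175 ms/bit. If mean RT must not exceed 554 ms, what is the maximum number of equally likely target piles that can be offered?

175·log₂ n ≤ 554 − 225 = 329, giving log₂ n ≤ 1.8800 and n ≤ 3.681. The largest whole number is 3.

3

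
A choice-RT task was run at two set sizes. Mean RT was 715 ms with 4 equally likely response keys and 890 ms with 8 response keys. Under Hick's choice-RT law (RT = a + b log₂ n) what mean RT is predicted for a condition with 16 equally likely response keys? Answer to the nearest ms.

1065 ms

Solve the two-equation system in a and b:
  b = (890 − 715) / (log₂ 8 − log₂ 4) = 175 / (3 − 2) = 175 ms/bit
  a = 715 − 175 × 2 = 365 ms
Then RT(16) = 365 + 175 × log₂ 16 = 365 + 175 × 4 ≈ 1065.000 ms.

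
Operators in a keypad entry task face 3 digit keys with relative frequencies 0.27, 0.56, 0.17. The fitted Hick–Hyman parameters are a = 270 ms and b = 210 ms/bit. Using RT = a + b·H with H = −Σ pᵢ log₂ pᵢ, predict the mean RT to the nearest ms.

H = 0.27·log₂(1/0.27) + 0.56·log₂(1/0.56) + 0.17·log₂(1/0.17) = 1.4130 bits.
RT = 270 + 210 × 1.4130 = 566.74 ms.

567 ms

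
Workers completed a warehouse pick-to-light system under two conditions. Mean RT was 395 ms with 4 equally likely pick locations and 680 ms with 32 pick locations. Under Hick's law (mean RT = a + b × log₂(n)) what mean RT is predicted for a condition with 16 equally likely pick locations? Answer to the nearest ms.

RT is linear in log₂ n, so two points fix the line:
  b = (680 − 395) / (log₂ 32 − log₂ 4) = 285 / (5 − 2) = 95 ms/bit
  a = 395 − 95 × 2 = 205 ms
Then RT(16) = 205 + 95 × log₂ 16 = 205 + 95 × 4 ≈ 585.000 ms.

585 ms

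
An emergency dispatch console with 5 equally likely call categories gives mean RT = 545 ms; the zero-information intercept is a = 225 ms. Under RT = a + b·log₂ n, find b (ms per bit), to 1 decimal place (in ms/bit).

137.8 ms/bit

5 alternatives carry log₂ 5 = 2.3219 bits; the choice cost is 545 − 225 = 320 ms, so b = 320/2.3219 = 137.816 ms/bit.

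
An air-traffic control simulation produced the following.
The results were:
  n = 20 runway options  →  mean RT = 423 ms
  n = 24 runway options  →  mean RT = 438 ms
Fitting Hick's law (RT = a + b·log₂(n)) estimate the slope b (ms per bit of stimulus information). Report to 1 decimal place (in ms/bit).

Slope: b = (438 − 423) / (log₂ 24 − log₂ 20) = 15/0.2630 = 57.027 ms/bit.

57.0 ms/bit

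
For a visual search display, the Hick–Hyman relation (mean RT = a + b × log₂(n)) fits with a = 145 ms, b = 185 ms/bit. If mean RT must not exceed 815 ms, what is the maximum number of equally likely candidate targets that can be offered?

12

185·log₂ n ≤ 815 − 145 = 670, giving log₂ n ≤ 3.6216 and n ≤ 12.309. The largest whole number is 12.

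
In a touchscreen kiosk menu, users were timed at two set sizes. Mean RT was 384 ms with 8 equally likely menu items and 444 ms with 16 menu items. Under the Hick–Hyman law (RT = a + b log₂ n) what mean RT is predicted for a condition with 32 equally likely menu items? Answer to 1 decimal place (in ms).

Solve the two-equation system in a and b:
  b = (444 − 384) / (log₂ 16 − log₂ 8) = 60 / (4 − 3) = 60.000 ms/bit
  a = 384 − 60.000 × 3 = 204.000 ms
Then RT(32) = 204.000 + 60.000 × log₂ 32 = 204.000 + 60.000 × 5 ≈ 504.000 ms.

504.0 ms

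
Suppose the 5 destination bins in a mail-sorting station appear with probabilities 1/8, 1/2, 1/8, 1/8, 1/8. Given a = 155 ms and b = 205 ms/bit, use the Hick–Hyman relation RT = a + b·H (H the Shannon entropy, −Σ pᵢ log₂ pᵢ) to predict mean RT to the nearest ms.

565 ms

Each term −pᵢ log₂ pᵢ: 0.125·3 + 0.5·1 + 0.125·3 + 0.125·3 + 0.125·3; summed, H = 2.000 bits.
Mean RT = a + bH = 155 + 205·2.000 = 565.00 ms.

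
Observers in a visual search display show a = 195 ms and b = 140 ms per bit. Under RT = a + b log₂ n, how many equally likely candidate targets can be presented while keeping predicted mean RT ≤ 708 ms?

12

Set 195 + 140·log₂ n ≤ 708 → log₂ n ≤ (708 − 195)/140 = 3.6643.
So n ≤ 2^3.6643 = 12.678; the largest integer n is 12.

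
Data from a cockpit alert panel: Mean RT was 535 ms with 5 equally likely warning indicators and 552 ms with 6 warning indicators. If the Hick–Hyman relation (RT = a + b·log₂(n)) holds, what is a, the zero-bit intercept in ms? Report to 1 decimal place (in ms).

384.9 ms

Slope: b = (552 − 535) / (log₂ 6 − log₂ 5) = 17/0.2630 = 64.630 ms/bit.
a = RT₁ − b·log₂ n₁ = 535 − 64.630 × 2.3219 = 384.933 ms.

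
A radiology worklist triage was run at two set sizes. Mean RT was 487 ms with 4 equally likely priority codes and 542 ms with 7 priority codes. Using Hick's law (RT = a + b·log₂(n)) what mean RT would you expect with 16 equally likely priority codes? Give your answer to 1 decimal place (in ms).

Solve the two-equation system in a and b:
  b = (542 − 487) / (log₂ 7 − log₂ 4) = 55 / (2.8074 − 2) = 68.124 ms/bit
  a = 487 − 68.124 × 2 = 350.753 ms
Then RT(16) = 350.753 + 68.124 × log₂ 16 = 350.753 + 68.124 × 4 ≈ 623.247 ms.

623.2 ms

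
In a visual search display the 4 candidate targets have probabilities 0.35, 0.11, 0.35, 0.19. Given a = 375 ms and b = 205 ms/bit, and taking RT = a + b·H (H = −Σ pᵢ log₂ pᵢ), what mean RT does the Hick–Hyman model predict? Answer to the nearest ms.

H = 0.35·log₂(1/0.35) + 0.11·log₂(1/0.11) + 0.35·log₂(1/0.35) + 0.19·log₂(1/0.19) = 1.8657 bits.
RT = 375 + 205 × 1.8657 = 757.47 ms.

757 ms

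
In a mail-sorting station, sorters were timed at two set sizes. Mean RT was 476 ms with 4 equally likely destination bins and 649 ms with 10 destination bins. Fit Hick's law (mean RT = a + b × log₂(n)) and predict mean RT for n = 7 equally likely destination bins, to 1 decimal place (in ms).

With log₂ n on the abscissa the relation is linear; from the two conditions:
  b = (649 − 476) / (log₂ 10 − log₂ 4) = 173 / (3.3219 − 2) = 130.869 ms/bit
  a = 476 − 130.869 × 2 = 214.261 ms
Then RT(7) = 214.261 + 130.869 × log₂ 7 = 214.261 + 130.869 × 2.8074 ≈ 581.658 ms.

581.7 ms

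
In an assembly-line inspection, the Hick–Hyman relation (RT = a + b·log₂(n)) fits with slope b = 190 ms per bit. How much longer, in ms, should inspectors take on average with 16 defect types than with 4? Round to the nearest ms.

ΔRT = (a + b log₂ n₂) − (a + b log₂ n₁) = b·(log₂ n₂ − log₂ n₁).
log₂(16) − log₂(4) = log₂(16/4) = log₂(4) = 2.
ΔRT = 190 × 2.0000 = 380.000 ms.

380 ms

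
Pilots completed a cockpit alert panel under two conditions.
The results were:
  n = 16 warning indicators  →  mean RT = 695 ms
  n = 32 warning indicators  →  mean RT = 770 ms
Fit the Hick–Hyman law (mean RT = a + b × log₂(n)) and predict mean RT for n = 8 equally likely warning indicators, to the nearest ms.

620 ms

With log₂ n on the abscissa the relation is linear; from the two conditions:
  b = (770 − 695) / (log₂ 32 − log₂ 16) = 75 / (5 − 4) = 75 ms/bit
  a = 695 − 75 × 4 = 395 ms
Then RT(8) = 395 + 75 × log₂ 8 = 395 + 75 × 3 ≈ 620.000 ms.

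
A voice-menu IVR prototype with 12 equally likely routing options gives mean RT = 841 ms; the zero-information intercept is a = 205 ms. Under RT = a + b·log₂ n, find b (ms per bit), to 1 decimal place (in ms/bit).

177.4 ms/bit

b = (841 − 205) / log₂(12) = 636 / 3.5850 = 177.408 ms/bit.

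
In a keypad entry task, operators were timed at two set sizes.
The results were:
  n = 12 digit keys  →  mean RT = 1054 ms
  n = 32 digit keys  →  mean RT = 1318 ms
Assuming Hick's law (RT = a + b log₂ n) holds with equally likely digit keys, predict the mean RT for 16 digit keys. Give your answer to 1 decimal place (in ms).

RT is linear in log₂ n, so two points fix the line:
  b = (1318 − 1054) / (log₂ 32 − log₂ 12) = 264 / (5 − 3.5850) = 186.567 ms/bit
  a = 1054 − 186.567 × 3.5850 = 385.163 ms
Then RT(16) = 385.163 + 186.567 × log₂ 16 = 385.163 + 186.567 × 4 ≈ 1131.433 ms.

1131.4 ms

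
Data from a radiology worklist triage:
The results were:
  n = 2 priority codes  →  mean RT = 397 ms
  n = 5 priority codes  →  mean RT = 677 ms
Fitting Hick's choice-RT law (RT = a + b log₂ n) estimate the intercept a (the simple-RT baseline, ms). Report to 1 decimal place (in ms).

The slope on a log₂ axis is (677 − 397) / (2.3219 − 1) = 211.812 ms/bit.
Intercept: a = 397 − 211.812·log₂(2) = 185.188 ms.

185.2 ms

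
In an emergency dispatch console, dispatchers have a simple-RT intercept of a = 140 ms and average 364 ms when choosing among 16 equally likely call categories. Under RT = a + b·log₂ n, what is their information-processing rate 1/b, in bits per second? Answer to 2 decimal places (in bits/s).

Choice component = 364 − 140 = 224 ms over log₂(16) = 4 bits.
b = 224 / 4 = 56.000 ms/bit, so 1/b = 17.857 bits/s.

17.86 bits/s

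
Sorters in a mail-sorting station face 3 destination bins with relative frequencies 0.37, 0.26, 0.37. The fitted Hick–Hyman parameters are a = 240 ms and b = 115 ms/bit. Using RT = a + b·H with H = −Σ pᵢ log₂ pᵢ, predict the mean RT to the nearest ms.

Entropy contributions −pᵢ log₂ pᵢ: 0.5307, 0.5053, 0.5307; sum H = 1.5667 bits.
RT = a + bH = 240 + 115·1.5667 = 420.18 ms.

420 ms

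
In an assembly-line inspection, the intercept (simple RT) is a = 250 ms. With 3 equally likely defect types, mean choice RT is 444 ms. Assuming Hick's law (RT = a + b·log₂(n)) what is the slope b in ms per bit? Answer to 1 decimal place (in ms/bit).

3 alternatives carry log₂ 3 = 1.5850 bits; the choice cost is 444 − 250 = 194 ms, so b = 194/1.5850 = 122.400 ms/bit.

122.4 ms/bit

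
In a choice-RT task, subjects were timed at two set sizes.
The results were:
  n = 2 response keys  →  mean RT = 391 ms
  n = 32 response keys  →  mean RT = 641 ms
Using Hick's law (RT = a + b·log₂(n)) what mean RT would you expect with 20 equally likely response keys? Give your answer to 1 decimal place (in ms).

Fit slope and intercept:
  b = (641 − 391) / (log₂ 32 − log₂ 2) = 250 / (5 − 1) = 62.500 ms/bit
  a = 391 − 62.500 × 1 = 328.500 ms
Then RT(20) = 328.500 + 62.500 × log₂ 20 = 328.500 + 62.500 × 4.3219 ≈ 598.621 ms.

598.6 ms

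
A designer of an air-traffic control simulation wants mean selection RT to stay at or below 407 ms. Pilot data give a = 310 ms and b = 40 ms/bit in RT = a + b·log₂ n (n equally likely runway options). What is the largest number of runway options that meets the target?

40·log₂ n ≤ 407 − 310 = 97, giving log₂ n ≤ 2.4250 and n ≤ 5.370. The largest whole number is 5.

5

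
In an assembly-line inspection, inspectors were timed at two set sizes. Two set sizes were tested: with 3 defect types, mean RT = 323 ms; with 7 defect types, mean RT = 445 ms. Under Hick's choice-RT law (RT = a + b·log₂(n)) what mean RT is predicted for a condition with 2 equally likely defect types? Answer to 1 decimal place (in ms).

RT is linear in log₂ n, so two points fix the line:
  b = (445 − 323) / (log₂ 7 − log₂ 3) = 122 / (2.8074 − 1.5850) = 99.804 ms/bit
  a = 323 − 99.804 × 1.5850 = 164.814 ms
Then RT(2) = 164.814 + 99.804 × log₂ 2 = 164.814 + 99.804 × 1 ≈ 264.618 ms.

264.6 ms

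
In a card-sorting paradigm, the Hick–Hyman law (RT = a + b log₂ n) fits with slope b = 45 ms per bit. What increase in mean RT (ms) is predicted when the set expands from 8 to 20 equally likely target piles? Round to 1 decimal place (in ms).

The intercept a cancels: ΔRT = b·(log₂ n₂ − log₂ n₁) = b·log₂(n₂/n₁).
log₂(20) − log₂(8) = 4.3219 − 3 = 1.3219.
ΔRT = 45 × 1.3219 = 59.487 ms.

59.5 ms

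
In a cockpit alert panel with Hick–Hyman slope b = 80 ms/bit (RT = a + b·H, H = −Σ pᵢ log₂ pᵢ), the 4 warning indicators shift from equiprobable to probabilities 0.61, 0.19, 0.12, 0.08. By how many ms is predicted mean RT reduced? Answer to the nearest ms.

36 ms

Equiprobable entropy H₀ = log₂ 4 = 2.0000 bits.
Skewed entropy H = −Σ pᵢ log₂ pᵢ = 1.5488 bits.
ΔRT = b·(H₀ − H) = 80 × 0.4512 = 36.10 ms.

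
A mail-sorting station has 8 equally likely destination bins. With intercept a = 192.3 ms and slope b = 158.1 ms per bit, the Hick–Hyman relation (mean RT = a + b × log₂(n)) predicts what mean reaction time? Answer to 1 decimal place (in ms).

666.6 ms

log₂(8) = 3 bits, so RT = 192.3 + 158.1 × 3 ≈ 666.600 ms.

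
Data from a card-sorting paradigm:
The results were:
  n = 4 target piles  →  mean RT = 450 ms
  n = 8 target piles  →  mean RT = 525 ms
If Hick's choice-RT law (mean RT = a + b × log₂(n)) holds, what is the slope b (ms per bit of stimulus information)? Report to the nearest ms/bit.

b = (RT₂ − RT₁)/(log₂ n₂ − log₂ n₁) = (525 − 450)/(3 − 2) = 75 ms/bit.

75 ms/bit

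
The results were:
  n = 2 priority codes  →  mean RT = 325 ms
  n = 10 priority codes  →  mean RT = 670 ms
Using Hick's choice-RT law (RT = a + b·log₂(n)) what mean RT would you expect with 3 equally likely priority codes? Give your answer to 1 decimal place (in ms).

With log₂ n on the abscissa the relation is linear; from the two conditions:
  b = (670 − 325) / (log₂ 10 − log₂ 2) = 345 / (3.3219 − 1) = 148.583 ms/bit
  a = 325 − 148.583 × 1 = 176.417 ms
Then RT(3) = 176.417 + 148.583 × log₂ 3 = 176.417 + 148.583 × 1.5850 ≈ 411.916 ms.

411.9 ms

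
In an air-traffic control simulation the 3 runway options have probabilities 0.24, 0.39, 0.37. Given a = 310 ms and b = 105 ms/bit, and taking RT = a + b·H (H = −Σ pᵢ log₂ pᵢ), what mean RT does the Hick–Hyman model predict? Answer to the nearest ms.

473 ms

Entropy contributions −pᵢ log₂ pᵢ: 0.4941, 0.5298, 0.5307; sum H = 1.5547 bits.
RT = a + bH = 310 + 105·1.5547 = 473.24 ms.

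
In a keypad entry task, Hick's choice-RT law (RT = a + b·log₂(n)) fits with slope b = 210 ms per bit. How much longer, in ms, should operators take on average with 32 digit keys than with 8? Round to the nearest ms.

420 ms

Only the slope matters, since a is common to both: ΔRT = b·log₂(n₂/n₁).
log₂(32) − log₂(8) = log₂(32/8) = log₂(4) = 2.
ΔRT = 210 × 2.0000 = 420.000 ms.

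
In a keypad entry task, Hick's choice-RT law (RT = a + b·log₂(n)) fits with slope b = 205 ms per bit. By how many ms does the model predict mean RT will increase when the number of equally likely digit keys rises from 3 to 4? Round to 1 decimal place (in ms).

85.1 ms

ΔRT = (a + b log₂ n₂) − (a + b log₂ n₁) = b·(log₂ n₂ − log₂ n₁).
log₂(4) − log₂(3) = 2 − 1.5850 = 0.4150.
ΔRT = 205 × 0.4150 = 85.083 ms.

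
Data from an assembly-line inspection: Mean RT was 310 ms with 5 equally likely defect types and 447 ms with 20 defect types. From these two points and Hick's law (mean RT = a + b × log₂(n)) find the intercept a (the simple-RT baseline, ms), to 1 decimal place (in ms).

150.9 ms

Slope: b = (447 − 310) / (log₂ 20 − log₂ 5) = 137/2.0000 = 68.500 ms/bit.
Intercept: a = 310 − 68.500·log₂(5) = 150.948 ms.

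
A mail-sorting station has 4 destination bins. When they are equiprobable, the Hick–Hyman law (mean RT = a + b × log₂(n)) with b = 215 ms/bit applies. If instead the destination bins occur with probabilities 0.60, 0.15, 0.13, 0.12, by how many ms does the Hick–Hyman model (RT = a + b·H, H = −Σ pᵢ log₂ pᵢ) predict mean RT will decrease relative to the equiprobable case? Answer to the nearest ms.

85 ms

The RT saving is b·ΔH. Equiprobable H₀ = log₂(4) = 2.0000 bits; with the given probabilities H = 1.6024 bits.
b·(H₀ − H) = 215 × (2.0000 − 1.6024) = 85.48 ms.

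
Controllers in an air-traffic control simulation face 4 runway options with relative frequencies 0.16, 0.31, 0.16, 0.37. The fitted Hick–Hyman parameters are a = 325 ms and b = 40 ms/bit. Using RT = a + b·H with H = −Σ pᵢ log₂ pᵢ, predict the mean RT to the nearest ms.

Entropy contributions −pᵢ log₂ pᵢ: 0.4230, 0.5238, 0.4230, 0.5307; sum H = 1.9006 bits.
RT = a + bH = 325 + 40·1.9006 = 401.02 ms.

401 ms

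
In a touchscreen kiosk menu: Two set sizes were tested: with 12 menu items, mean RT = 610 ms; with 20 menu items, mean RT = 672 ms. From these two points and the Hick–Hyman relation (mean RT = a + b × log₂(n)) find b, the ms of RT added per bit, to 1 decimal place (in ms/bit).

The slope on a log₂ axis is (672 − 610) / (4.3219 − 3.5850) = 84.129 ms/bit.

84.1 ms/bit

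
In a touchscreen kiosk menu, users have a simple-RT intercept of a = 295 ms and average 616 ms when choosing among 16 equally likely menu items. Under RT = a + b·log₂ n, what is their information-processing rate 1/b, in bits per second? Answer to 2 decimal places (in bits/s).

b = (616 − 295)/log₂ 16 = 321/4 = 80.250 ms per bit = 0.08025 s/bit; the reciprocal is 12.461 bits/s.

12.46 bits/s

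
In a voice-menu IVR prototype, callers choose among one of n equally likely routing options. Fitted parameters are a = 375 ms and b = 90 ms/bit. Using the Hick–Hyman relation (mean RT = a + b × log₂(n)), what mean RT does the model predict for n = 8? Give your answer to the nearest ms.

log₂(8) = 3 bits, so RT = 375 + 90 × 3 ≈ 645.000 ms.

645 ms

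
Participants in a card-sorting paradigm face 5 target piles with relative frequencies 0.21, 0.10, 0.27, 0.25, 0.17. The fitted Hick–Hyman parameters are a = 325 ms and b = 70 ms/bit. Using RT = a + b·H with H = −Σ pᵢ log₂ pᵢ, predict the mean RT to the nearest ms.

482 ms

H = 0.21·log₂(1/0.21) + 0.10·log₂(1/0.10) + 0.27·log₂(1/0.27) + 0.25·log₂(1/0.25) + 0.17·log₂(1/0.17) = 2.2496 bits.
RT = 325 + 70 × 2.2496 = 482.47 ms.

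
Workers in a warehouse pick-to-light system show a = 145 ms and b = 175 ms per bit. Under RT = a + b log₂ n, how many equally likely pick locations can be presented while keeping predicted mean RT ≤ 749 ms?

Set 145 + 175·log₂ n ≤ 749 → log₂ n ≤ (749 − 145)/175 = 3.4514.
So n ≤ 2^3.4514 = 10.939; the largest integer n is 10.

10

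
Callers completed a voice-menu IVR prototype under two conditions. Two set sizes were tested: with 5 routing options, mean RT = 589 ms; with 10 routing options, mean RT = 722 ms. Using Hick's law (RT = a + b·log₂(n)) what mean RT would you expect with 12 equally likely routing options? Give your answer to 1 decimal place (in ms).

Fit slope and intercept:
  b = (722 − 589) / (log₂ 10 − log₂ 5) = 133 / (3.3219 − 2.3219) = 133.000 ms/bit
  a = 589 − 133.000 × 2.3219 = 280.184 ms
Then RT(12) = 280.184 + 133.000 × log₂ 12 = 280.184 + 133.000 × 3.5850 ≈ 756.984 ms.

757.0 ms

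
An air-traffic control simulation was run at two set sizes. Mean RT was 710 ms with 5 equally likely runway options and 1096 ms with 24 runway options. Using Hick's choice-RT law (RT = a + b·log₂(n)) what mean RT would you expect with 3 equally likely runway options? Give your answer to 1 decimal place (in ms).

584.3 ms

RT is linear in log₂ n, so two points fix the line:
  b = (1096 − 710) / (log₂ 24 − log₂ 5) = 386 / (4.5850 − 2.3219) = 170.567 ms/bit
  a = 710 − 170.567 × 2.3219 = 313.955 ms
Then RT(3) = 313.955 + 170.567 × log₂ 3 = 313.955 + 170.567 × 1.5850 ≈ 584.298 ms.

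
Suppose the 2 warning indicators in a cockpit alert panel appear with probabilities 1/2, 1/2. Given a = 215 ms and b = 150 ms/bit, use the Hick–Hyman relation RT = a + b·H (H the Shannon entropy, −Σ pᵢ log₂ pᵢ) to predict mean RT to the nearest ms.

H = −Σ pᵢ log₂ pᵢ = 0.5·1 + 0.5·1 = 1.000 bits.
RT = 215 + 150 × 1.000 = 365.00 ms.

365 ms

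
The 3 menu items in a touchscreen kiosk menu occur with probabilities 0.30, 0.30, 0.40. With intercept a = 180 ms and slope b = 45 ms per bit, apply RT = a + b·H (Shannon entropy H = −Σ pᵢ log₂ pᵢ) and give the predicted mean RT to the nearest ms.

251 ms

Entropy contributions −pᵢ log₂ pᵢ: 0.5211, 0.5211, 0.5288; sum H = 1.5710 bits.
RT = a + bH = 180 + 45·1.5710 = 250.69 ms.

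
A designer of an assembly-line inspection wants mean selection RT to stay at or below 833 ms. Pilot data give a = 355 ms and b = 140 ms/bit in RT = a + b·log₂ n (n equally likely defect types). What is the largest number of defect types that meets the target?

Information budget: (833 − 355)/140 = 3.4143 bits, so n ≤ 2^3.4143 = 10.661 → at most 10.

10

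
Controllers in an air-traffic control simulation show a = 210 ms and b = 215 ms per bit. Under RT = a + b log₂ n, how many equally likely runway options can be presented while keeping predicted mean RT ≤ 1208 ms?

24

215·log₂ n ≤ 1208 − 210 = 998, giving log₂ n ≤ 4.6419 and n ≤ 24.965. The largest whole number is 24.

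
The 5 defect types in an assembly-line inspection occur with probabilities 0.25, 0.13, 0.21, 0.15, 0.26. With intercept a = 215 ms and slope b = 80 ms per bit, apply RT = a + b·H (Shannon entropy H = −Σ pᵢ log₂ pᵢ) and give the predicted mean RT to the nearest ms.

Entropy contributions −pᵢ log₂ pᵢ: 0.5000, 0.3826, 0.4728, 0.4105, 0.5053; sum H = 2.2713 bits.
RT = a + bH = 215 + 80·2.2713 = 396.70 ms.

397 ms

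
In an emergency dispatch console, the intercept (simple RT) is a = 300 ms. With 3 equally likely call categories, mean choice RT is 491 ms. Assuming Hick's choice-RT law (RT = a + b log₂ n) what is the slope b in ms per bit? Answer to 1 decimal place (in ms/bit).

120.5 ms/bit

3 alternatives carry log₂ 3 = 1.5850 bits; the choice cost is 491 − 300 = 191 ms, so b = 191/1.5850 = 120.508 ms/bit.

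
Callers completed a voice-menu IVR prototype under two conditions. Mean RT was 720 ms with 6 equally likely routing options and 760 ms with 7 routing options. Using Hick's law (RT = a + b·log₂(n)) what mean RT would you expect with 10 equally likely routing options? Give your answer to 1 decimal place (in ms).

852.6 ms

RT is linear in log₂ n, so two points fix the line:
  b = (760 − 720) / (log₂ 7 − log₂ 6) = 40 / (2.8074 − 2.5850) = 179.862 ms/bit
  a = 720 − 179.862 × 2.5850 = 255.063 ms
Then RT(10) = 255.063 + 179.862 × log₂ 10 = 255.063 + 179.862 × 3.3219 ≈ 852.552 ms.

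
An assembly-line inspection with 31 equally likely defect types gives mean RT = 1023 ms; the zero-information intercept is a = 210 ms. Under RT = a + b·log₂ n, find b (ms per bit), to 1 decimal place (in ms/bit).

164.1 ms/bit

31 alternatives carry log₂ 31 = 4.9542 bits; the choice cost is 1023 − 210 = 813 ms, so b = 813/4.9542 = 164.103 ms/bit.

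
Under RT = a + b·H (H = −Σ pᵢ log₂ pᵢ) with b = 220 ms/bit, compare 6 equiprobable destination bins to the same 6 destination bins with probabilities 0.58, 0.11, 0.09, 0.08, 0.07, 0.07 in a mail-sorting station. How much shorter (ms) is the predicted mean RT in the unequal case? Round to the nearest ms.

The RT saving is b·ΔH. Equiprobable H₀ = log₂(6) = 2.5850 bits; with the given probabilities H = 1.9474 bits.
b·(H₀ − H) = 220 × (2.5850 − 1.9474) = 140.27 ms.

140 ms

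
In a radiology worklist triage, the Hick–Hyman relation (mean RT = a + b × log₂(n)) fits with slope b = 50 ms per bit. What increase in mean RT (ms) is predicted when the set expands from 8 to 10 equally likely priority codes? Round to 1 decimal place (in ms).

16.1 ms

Only the slope matters, since a is common to both: ΔRT = b·log₂(n₂/n₁).
log₂(10) − log₂(8) = 3.3219 − 3 = 0.3219.
ΔRT = 50 × 0.3219 = 16.096 ms.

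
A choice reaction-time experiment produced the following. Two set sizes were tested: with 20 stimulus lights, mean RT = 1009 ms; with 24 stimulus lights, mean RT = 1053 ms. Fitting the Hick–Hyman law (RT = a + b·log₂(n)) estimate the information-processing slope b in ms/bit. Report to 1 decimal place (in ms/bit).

The slope on a log₂ axis is (1053 − 1009) / (4.5850 − 4.3219) = 167.278 ms/bit.

167.3 ms/bit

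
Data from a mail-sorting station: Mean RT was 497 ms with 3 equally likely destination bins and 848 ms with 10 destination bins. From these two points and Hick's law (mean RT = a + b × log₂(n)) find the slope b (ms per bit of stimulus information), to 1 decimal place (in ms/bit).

b = (RT₂ − RT₁)/(log₂ n₂ − log₂ n₁) = (848 − 497)/(3.3219 − 1.5850) = 202.077 ms/bit.

202.1 ms/bit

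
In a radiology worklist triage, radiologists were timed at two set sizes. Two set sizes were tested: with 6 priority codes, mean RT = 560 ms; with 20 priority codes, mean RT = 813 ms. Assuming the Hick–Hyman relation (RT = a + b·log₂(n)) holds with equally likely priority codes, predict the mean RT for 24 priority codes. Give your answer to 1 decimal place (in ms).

With log₂ n on the abscissa the relation is linear; from the two conditions:
  b = (813 − 560) / (log₂ 20 − log₂ 6) = 253 / (4.3219 − 2.5850) = 145.656 ms/bit
  a = 560 − 145.656 × 2.5850 = 183.484 ms
Then RT(24) = 183.484 + 145.656 × log₂ 24 = 183.484 + 145.656 × 4.5850 ≈ 851.313 ms.

851.3 ms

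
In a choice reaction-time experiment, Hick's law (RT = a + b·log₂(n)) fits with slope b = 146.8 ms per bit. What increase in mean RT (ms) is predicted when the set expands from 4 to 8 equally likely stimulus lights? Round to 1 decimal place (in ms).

146.8 ms

Only the slope matters, since a is common to both: ΔRT = b·log₂(n₂/n₁).
log₂(8) − log₂(4) = log₂(8/4) = log₂(2) = 1.
ΔRT = 146.8 × 1.0000 = 146.800 ms.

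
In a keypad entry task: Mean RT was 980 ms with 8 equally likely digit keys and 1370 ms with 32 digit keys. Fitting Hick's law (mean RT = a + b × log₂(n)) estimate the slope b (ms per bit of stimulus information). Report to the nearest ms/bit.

b = (RT₂ − RT₁)/(log₂ n₂ − log₂ n₁) = (1370 − 980)/(5 − 3) = 195 ms/bit.

195 ms/bit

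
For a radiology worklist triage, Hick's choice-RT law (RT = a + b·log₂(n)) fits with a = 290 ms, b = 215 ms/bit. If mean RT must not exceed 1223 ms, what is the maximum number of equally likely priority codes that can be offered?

Set 290 + 215·log₂ n ≤ 1223 → log₂ n ≤ (1223 − 290)/215 = 4.3395.
So n ≤ 2^4.3395 = 20.246; the largest integer n is 20.

20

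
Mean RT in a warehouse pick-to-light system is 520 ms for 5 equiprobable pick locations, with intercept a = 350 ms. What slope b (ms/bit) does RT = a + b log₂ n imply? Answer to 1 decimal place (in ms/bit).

73.2 ms/bit

b = (520 − 350) / log₂(5) = 170 / 2.3219 = 73.215 ms/bit.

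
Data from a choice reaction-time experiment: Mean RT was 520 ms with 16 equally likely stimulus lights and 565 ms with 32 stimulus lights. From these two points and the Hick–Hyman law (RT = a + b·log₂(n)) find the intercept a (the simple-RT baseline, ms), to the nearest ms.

b = (RT₂ − RT₁)/(log₂ n₂ − log₂ n₁) = (565 − 520)/(5 − 4) = 45 ms/bit.
a = RT₁ − b·log₂ n₁ = 520 − 45 × 4 = 340.000 ms.

340 ms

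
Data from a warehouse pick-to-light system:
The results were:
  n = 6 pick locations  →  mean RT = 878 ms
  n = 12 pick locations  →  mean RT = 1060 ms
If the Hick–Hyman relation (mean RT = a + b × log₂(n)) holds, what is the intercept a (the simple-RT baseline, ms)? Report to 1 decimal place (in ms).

407.5 ms

The slope on a log₂ axis is (1060 − 878) / (3.5850 − 2.5850) = 182.000 ms/bit.
Intercept: a = 878 − 182.000·log₂(6) = 407.537 ms.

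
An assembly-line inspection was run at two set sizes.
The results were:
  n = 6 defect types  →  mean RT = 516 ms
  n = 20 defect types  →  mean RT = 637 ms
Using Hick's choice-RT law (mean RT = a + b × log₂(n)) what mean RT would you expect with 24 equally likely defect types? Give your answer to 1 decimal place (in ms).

Solve the two-equation system in a and b:
  b = (637 − 516) / (log₂ 20 − log₂ 6) = 121 / (4.3219 − 2.5850) = 69.662 ms/bit
  a = 516 − 69.662 × 2.5850 = 335.927 ms
Then RT(24) = 335.927 + 69.662 × log₂ 24 = 335.927 + 69.662 × 4.5850 ≈ 655.323 ms.

655.3 ms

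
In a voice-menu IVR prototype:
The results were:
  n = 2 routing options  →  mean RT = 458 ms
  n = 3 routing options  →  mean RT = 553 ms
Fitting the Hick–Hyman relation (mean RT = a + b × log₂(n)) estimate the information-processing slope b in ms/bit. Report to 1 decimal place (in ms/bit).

162.4 ms/bit

b = (RT₂ − RT₁)/(log₂ n₂ − log₂ n₁) = (553 − 458)/(1.5850 − 1) = 162.404 ms/bit.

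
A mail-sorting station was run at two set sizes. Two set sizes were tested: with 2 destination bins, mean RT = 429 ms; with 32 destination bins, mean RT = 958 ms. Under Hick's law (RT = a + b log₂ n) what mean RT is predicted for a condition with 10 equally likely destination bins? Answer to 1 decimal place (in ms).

736.1 ms

Solve the two-equation system in a and b:
  b = (958 − 429) / (log₂ 32 − log₂ 2) = 529 / (5 − 1) = 132.250 ms/bit
  a = 429 − 132.250 × 1 = 296.750 ms
Then RT(10) = 296.750 + 132.250 × log₂ 10 = 296.750 + 132.250 × 3.3219 ≈ 736.075 ms.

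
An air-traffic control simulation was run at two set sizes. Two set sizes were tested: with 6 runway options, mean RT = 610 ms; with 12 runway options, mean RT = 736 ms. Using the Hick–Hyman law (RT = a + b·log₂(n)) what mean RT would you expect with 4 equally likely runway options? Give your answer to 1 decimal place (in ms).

Solve the two-equation system in a and b:
  b = (736 − 610) / (log₂ 12 − log₂ 6) = 126 / (3.5850 − 2.5850) = 126.000 ms/bit
  a = 610 − 126.000 × 2.5850 = 284.295 ms
Then RT(4) = 284.295 + 126.000 × log₂ 4 = 284.295 + 126.000 × 2 ≈ 536.295 ms.

536.3 ms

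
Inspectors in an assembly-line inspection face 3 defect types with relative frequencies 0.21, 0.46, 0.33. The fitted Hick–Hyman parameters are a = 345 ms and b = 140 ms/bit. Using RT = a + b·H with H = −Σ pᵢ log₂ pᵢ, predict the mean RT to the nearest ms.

H = 0.21·log₂(1/0.21) + 0.46·log₂(1/0.46) + 0.33·log₂(1/0.33) = 1.5160 bits.
RT = 345 + 140 × 1.5160 = 557.24 ms.

557 ms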